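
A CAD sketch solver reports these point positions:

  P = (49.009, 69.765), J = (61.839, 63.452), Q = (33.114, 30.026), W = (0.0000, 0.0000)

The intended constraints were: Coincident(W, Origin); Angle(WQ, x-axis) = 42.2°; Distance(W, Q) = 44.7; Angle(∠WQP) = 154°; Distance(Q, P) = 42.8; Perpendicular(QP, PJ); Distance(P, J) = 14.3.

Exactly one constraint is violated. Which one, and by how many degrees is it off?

Perpendicular(QP, PJ) — off by 4.40°.

W = (0.00, 0.00) ✓; WQ at 42.20° ✓; |WQ| = 44.70 ✓; ∠WQP = 154.0° ✓; |QP| = 42.80 ✓; ∠(QP, PJ) = 94.40° ✗; |PJ| = 14.30 ✓.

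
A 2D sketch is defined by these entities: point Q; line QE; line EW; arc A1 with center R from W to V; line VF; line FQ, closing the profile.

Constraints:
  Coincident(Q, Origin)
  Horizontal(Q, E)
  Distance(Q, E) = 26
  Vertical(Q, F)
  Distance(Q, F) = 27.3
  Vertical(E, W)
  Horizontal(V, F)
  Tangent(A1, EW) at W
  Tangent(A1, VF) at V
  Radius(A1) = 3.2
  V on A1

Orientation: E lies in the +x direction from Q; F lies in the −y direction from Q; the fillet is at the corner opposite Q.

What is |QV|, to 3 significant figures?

35.6

Q is at the origin; QE is horizontal with |QE| = 26.0 and E on the +x side, so E = (26.0, 0.00). QF is vertical with |QF| = 27.3 and F on the −y side, so F = (0.00, -27.3). The virtual corner opposite Q is at (26.0, -27.3). The tangent condition forces RW to be normal to EW and the tangent condition forces RV to be normal to VF, with radius 3.2, so the center R sits 3.2 in from both sides at R = (22.8, -24.1). That places the tangent points at W = (26.0, -24.1) on EW and V = (22.8, -27.3) on VF. Then |QV| = |V − Q| = 35.6.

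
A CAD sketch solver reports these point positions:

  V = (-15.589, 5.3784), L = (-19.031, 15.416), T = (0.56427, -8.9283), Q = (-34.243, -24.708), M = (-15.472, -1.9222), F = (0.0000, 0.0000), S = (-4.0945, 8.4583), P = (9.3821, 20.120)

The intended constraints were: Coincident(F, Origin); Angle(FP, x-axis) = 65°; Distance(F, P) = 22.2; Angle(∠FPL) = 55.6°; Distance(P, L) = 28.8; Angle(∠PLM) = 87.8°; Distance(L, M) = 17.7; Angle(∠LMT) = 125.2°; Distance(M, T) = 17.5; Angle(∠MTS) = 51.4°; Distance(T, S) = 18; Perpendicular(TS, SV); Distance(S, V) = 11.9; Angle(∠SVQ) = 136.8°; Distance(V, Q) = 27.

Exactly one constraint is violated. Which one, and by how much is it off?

Distance(V, Q) = 27 — off by 8.40.

F = (0.00, 0.00) ✓; FP at 65.00° ✓; |FP| = 22.20 ✓; ∠FPL = 55.60° ✓; |PL| = 28.80 ✓; ∠PLM = 87.80° ✓; |LM| = 17.70 ✓; ∠LMT = 125.2° ✓; |MT| = 17.50 ✓; ∠MTS = 51.40° ✓; |TS| = 18.00 ✓; ∠(TS, SV) = 90.00° ✓; |SV| = 11.90 ✓; ∠SVQ = 136.8° ✓; |VQ| = 35.40 ✗.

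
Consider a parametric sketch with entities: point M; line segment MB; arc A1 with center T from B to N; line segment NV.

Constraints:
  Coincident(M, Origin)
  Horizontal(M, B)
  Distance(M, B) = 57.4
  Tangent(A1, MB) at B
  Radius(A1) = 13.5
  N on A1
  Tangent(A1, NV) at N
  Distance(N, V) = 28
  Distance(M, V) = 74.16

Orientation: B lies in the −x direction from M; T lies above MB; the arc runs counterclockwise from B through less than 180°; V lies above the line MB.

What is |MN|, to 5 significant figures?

49.852

M is at the origin; M and B share the same y with |MB| = 57.4 and B on the −x side, so B = (-57.400, 0.0000). Tangency of A1 to MB means the radius TB is perpendicular to MB, so T = B + (0, 13.5) = (-57.400, 13.500). Since TN ⟂ NV (tangency), |TV| = √(13.5² + 28.0²) = 31.085 regardless of where N sits on A1. So V lies on both circle(M, 74.16) and circle(T, 31.085); the above-MB intersection is V = (-59.305, 44.526). N is the foot of the tangent from V: N = (-45.622, 20.097).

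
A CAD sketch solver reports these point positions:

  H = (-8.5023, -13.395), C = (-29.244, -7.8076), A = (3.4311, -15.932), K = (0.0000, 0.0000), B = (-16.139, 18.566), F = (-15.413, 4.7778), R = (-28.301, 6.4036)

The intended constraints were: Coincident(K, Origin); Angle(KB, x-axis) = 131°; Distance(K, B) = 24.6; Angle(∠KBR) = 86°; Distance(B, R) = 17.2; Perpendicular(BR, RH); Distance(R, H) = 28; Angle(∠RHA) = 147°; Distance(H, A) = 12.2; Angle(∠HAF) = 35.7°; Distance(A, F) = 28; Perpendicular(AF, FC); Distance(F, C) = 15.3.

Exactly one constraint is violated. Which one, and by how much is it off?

Distance(F, C) = 15.3 — off by 3.40.

K = (0.00, 0.00) ✓; KB at 131.0° ✓; |KB| = 24.60 ✓; ∠KBR = 86.00° ✓; |BR| = 17.20 ✓; ∠(BR, RH) = 90.00° ✓; |RH| = 28.00 ✓; ∠RHA = 147.0° ✓; |HA| = 12.20 ✓; ∠HAF = 35.70° ✓; |AF| = 28.00 ✓; ∠(AF, FC) = 90.00° ✓; |FC| = 18.70 ✗.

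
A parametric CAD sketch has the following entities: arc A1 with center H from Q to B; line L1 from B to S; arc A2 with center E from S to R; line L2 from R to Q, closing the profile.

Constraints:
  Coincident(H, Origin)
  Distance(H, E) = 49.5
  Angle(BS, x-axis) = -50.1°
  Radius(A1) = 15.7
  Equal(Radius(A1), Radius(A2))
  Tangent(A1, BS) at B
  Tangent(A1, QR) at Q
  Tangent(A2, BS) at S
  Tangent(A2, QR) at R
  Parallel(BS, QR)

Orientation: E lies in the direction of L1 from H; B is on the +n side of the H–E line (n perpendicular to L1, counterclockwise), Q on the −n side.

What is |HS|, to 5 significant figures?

51.930

The slot axis is L1's direction at -50.1°, so u = (cos -50.1°, sin -50.1°) = (0.64145, -0.76717) and n = (−sin -50.1°, cos -50.1°) = (0.76717, 0.64145). H is at the origin and E lies 49.5 along u from H, so E = 49.5·u = (31.752, -37.975). Tangency of A1 to both parallel lines with radius 15.7 puts B and Q at H ± 15.7·n: B = (12.044, 10.071), Q = (-12.044, -10.071). Equal radii place S and R the same way about E: S = E + 15.7·n = (43.796, -27.904), R = E − 15.7·n = (19.707, -48.045). Then |HS| = |S − H| = 51.930.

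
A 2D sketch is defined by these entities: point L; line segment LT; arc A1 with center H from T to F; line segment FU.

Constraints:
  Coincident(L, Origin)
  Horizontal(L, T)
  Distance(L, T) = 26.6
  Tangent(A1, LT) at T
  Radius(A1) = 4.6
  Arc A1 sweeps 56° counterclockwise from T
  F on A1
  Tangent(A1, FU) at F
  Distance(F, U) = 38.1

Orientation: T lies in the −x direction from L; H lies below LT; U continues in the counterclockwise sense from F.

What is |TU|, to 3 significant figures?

42.0

L is at the origin; L and T share the same y with |LT| = 26.6 and T on the −x side, so T = (-26.6, 0.00). A1 meets LT tangentially, so HT is at right angles to LT, so H = T + (0, -4.6) = (-26.6, -4.60). On A1, T sits at bearing 90° from H; a 56° counterclockwise sweep puts F at bearing 146°, so F = H + 4.6·(cos 146°, sin 146°) = (-30.4, -2.03). A1 meets FU tangentially, so HF is at right angles to FU, so FU runs along (−sin 146°, cos 146°); with |FU| = 38.1, U = (-51.7, -33.6). Then |TU| = |U − T| = 42.0.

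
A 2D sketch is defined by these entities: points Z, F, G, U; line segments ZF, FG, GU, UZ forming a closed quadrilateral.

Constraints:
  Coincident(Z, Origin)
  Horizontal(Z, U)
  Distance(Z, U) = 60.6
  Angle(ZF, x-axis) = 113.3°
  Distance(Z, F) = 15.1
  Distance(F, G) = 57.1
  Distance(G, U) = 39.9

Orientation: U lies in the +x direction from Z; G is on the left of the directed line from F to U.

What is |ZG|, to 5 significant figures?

59.268

Z is at the origin; ZU is horizontal with |ZU| = 60.6 and U in +x, so U = (60.6, 0). ZF runs at 113.3° with |ZF| = 15.1, so F = (-5.9727, 13.869). G is determined by |FG| = 57.1 and |GU| = 39.9 together: it lies at the intersection of circle(F, 57.1) and circle(U, 39.9). With |FU| = 68.002, the foot of the radical line on FU is 46.268 from F and the perpendicular offset is √(57.1² − 46.268²) = 33.461. Taking the left-of-FU solution: G = (46.147, 37.190).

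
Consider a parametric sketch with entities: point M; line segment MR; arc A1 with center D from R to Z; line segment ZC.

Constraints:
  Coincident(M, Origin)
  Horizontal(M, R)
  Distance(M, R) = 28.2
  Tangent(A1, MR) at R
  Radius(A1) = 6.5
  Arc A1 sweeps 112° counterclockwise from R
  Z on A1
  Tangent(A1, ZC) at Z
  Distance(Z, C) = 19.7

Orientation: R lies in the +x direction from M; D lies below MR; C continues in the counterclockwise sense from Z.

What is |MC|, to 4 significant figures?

40.17

On A1, R sits at bearing 90° from D; a 112° counterclockwise sweep puts Z at bearing 202°, so Z = D + 6.5·(cos 202°, sin 202°) = (22.17, -8.935). The tangent condition forces DZ to be normal to ZC, so ZC runs along (−sin 202°, cos 202°); with |ZC| = 19.7, C = (29.55, -27.20). Then |MC| = |C − M| = 40.17.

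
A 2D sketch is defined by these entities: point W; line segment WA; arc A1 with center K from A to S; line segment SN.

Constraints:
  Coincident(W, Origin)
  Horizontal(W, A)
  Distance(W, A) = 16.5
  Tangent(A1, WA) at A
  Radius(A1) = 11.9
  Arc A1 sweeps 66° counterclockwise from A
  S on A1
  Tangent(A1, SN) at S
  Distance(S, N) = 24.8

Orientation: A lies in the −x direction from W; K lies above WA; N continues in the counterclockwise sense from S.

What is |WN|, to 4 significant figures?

30.05

W is at the origin; WA is horizontal with |WA| = 16.5 and A on the −x side, so A = (-16.50, 0.000). Since A1 is tangent to WA there, KA ⟂ WA, so K = A + (0, 11.9) = (-16.50, 11.90). On A1, A sits at bearing -90° from K; a 66° counterclockwise sweep puts S at bearing -24°, so S = K + 11.9·(cos -24°, sin -24°) = (-5.629, 7.060). The tangent condition forces KS to be normal to SN, so SN runs along (−sin -24°, cos -24°); with |SN| = 24.8, N = (4.458, 29.72). Then |WN| = |N − W| = 30.05.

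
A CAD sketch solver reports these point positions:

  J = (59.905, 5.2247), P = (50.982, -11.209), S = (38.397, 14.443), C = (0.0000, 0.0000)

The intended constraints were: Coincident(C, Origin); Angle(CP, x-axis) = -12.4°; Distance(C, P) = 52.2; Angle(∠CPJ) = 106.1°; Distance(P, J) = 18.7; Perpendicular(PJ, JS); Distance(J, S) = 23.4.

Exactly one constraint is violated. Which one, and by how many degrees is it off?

Perpendicular(PJ, JS) — off by 5.30°.

C = (0.00, 0.00) ✓; CP at -12.40° ✓; |CP| = 52.20 ✓; ∠CPJ = 106.1° ✓; |PJ| = 18.70 ✓; ∠(PJ, JS) = 95.30° ✗; |JS| = 23.40 ✓.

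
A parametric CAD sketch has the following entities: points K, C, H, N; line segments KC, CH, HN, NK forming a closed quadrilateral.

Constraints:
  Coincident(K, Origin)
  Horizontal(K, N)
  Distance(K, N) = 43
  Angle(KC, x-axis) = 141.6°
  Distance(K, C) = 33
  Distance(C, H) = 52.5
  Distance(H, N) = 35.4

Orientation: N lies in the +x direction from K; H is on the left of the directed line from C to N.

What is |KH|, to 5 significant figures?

40.083

K is at the origin; KN is horizontal with |KN| = 43.0 and N in +x, so N = (43.0, 0). KC runs at 141.6° with |KC| = 33.0, so C = (-25.862, 20.498). H is determined by |CH| = 52.5 and |HN| = 35.4 together: it lies at the intersection of circle(C, 52.5) and circle(N, 35.4). With |CN| = 71.848, the foot of the radical line on CN is 46.384 from C and the perpendicular offset is √(52.5² − 46.384²) = 24.592. Taking the left-of-CN solution: H = (25.610, 30.834).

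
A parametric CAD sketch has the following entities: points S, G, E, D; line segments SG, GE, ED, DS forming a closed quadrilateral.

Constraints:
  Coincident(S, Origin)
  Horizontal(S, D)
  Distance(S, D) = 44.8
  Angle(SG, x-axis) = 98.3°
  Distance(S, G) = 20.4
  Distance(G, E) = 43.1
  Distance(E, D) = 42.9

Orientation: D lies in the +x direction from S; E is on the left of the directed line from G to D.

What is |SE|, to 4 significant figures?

54.03

Checks: |GE| = 43.10 ✓; |ED| = 42.90 ✓.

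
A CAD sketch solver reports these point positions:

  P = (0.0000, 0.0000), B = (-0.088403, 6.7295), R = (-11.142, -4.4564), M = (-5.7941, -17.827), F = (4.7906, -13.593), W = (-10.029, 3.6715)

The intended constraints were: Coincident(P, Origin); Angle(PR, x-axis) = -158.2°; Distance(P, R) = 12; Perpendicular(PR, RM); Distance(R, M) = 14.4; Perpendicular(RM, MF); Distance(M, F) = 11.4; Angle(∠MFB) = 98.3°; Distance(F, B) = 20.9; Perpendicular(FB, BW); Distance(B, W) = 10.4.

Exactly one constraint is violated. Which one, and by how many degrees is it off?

Perpendicular(FB, BW) — off by 3.60°.

P = (0.00, 0.00) ✓; PR at -158.2° ✓; |PR| = 12.00 ✓; ∠(PR, RM) = 90.00° ✓; |RM| = 14.40 ✓; ∠(RM, MF) = 90.00° ✓; |MF| = 11.40 ✓; ∠MFB = 98.30° ✓; |FB| = 20.90 ✓; ∠(FB, BW) = 93.60° ✗; |BW| = 10.40 ✓.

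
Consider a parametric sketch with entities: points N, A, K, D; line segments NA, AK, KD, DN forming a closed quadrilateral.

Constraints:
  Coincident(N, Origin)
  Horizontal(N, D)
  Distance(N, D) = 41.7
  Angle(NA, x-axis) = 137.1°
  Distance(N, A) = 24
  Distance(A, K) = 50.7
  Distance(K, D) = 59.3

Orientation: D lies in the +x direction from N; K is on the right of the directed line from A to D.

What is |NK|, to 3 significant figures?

34.1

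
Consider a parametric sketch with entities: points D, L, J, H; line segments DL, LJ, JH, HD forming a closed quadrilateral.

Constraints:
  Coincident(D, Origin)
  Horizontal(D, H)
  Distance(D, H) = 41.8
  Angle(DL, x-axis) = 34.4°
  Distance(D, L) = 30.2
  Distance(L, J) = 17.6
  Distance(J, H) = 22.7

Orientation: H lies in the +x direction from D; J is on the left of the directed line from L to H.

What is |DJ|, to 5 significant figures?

47.382

D is at the origin; DH is horizontal with |DH| = 41.8 and H in +x, so H = (41.8, 0). DL runs at 34.4° with |DL| = 30.2, so L = (24.918, 17.062). J is determined by |LJ| = 17.6 and |JH| = 22.7 together: it lies at the intersection of circle(L, 17.6) and circle(H, 22.7). With |LH| = 24.002, the foot of the radical line on LH is 7.7195 from L and the perpendicular offset is √(17.6² − 7.7195²) = 15.817. Taking the left-of-LH solution: J = (41.591, 22.699).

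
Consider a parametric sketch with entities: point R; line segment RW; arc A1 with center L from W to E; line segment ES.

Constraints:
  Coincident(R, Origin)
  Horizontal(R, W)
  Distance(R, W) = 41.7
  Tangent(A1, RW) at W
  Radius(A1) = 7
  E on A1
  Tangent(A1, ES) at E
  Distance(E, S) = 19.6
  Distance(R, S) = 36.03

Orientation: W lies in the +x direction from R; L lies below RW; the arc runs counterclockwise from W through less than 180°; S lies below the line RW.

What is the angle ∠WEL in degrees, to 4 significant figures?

55.75°

R is at the origin; R and W share the same y with |RW| = 41.7 and W on the +x side, so W = (41.70, 0.000). Tangency of A1 to RW means the radius LW is perpendicular to RW, so L = W + (0, -7) = (41.70, -7.000). Since LE ⟂ ES (tangency), |LS| = √(7.0² + 19.6²) = 20.81 regardless of where E sits on A1. So S lies on both circle(R, 36.03) and circle(L, 20.81); the below-RW intersection is S = (28.00, -22.67). E is the foot of the tangent from S: E = (35.19, -4.434).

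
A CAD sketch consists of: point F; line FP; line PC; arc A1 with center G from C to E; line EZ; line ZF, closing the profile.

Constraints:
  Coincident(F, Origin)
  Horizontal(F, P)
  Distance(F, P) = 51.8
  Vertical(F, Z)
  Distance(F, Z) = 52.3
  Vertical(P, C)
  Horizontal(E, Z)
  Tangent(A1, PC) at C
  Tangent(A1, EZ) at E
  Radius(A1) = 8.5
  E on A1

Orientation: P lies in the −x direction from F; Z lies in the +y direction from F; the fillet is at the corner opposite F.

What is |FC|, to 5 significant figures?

67.836

F is at the origin; FP is horizontal with |FP| = 51.8 and P on the −x side, so P = (-51.800, 0.0000). F and Z share the same x with |FZ| = 52.3 and Z on the +y side, so Z = (0.0000, 52.300). The virtual corner opposite F is at (-51.800, 52.300). Tangency of A1 to PC means the radius GC is perpendicular to PC and tangency of A1 to EZ means the radius GE is perpendicular to EZ, with radius 8.5, so the center G sits 8.5 in from both sides at G = (-43.300, 43.800). That places the tangent points at C = (-51.800, 43.800) on PC and E = (-43.300, 52.300) on EZ. Then |FC| = |C − F| = 67.836.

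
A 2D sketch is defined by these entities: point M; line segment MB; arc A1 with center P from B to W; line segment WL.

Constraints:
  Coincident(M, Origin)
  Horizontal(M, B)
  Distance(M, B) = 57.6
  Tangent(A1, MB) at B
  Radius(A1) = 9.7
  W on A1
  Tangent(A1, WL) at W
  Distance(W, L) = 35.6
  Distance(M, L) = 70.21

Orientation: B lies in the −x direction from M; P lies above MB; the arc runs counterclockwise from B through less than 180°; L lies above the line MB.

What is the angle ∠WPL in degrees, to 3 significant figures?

74.8°

Checks: |PW| = 9.700 ✓; ∠(PW, WL) = 90.00° ✓; |WL| = 35.60 ✓; |ML| = 70.21 ✓.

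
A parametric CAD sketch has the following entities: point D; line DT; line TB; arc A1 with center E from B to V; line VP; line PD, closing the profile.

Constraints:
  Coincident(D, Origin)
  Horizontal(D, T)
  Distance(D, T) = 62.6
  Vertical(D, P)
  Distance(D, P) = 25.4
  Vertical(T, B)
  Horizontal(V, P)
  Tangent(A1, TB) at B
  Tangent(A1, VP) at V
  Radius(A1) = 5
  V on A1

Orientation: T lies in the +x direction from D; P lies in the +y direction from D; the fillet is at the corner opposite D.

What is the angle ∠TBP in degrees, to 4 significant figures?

94.57°

D is at the origin; DT is horizontal with |DT| = 62.6 and T on the +x side, so T = (62.60, 0.000). D and P share the same x with |DP| = 25.4 and P on the +y side, so P = (0.000, 25.40). The virtual corner opposite D is at (62.60, 25.40). Since A1 is tangent to TB there, EB ⟂ TB and the tangent condition forces EV to be normal to VP, with radius 5.0, so the center E sits 5.0 in from both sides at E = (57.60, 20.40). That places the tangent points at B = (62.60, 20.40) on TB and V = (57.60, 25.40) on VP. Then cos ∠TBP = BT·BP / (|BT||BP|), giving 94.57°.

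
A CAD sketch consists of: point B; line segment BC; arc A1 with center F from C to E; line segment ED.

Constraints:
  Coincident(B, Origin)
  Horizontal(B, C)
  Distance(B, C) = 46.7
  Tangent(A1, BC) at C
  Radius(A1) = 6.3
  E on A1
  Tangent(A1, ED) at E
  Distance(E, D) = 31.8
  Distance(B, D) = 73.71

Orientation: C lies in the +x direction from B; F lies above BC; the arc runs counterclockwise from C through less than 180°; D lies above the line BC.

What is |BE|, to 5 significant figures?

52.474

Checks: |BC| = 46.70 ✓; |FE| = 6.300 ✓; ∠(FE, ED) = 90.00° ✓; |ED| = 31.80 ✓; |BD| = 73.71 ✓.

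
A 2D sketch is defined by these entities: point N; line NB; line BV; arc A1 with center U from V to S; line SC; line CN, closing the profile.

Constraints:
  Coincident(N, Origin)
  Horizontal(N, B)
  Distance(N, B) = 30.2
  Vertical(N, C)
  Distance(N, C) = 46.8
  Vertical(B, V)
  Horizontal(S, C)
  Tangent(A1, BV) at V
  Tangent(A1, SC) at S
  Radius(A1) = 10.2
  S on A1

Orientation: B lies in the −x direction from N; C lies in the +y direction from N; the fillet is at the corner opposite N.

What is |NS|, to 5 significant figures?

50.894

N is at the origin; N and B share the same y with |NB| = 30.2 and B on the −x side, so B = (-30.200, 0.0000). N and C share the same x with |NC| = 46.8 and C on the +y side, so C = (0.0000, 46.800). The virtual corner opposite N is at (-30.200, 46.800). Tangency of A1 to BV means the radius UV is perpendicular to BV and A1 meets SC tangentially, so US is at right angles to SC, with radius 10.2, so the center U sits 10.2 in from both sides at U = (-20.000, 36.600). That places the tangent points at V = (-30.200, 36.600) on BV and S = (-20.000, 46.800) on SC. Then |NS| = |S − N| = 50.894.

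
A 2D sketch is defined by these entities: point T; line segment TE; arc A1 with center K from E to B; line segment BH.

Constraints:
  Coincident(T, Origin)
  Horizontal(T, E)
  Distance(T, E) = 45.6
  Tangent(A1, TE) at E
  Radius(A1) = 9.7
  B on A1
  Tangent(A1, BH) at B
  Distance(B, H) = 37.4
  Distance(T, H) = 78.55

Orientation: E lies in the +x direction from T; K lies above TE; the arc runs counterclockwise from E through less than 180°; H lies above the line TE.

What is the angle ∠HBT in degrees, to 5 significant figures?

114.53°

Checks: T.y = 0.00, E.y = 0.00 ✓; |KB| = 9.700 ✓; ∠(KB, BH) = 90.00° ✓; |BH| = 37.40 ✓; |TH| = 78.55 ✓.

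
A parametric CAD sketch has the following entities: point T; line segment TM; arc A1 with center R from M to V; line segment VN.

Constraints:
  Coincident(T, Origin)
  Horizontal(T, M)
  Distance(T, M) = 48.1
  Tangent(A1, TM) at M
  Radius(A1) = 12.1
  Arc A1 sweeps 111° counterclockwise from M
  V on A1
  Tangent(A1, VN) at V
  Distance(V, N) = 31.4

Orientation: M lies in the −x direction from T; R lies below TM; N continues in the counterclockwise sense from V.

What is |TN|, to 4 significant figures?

66.41

T is at the origin; TM is horizontal with |TM| = 48.1 and M on the −x side, so M = (-48.10, 0.000). The tangent condition forces RM to be normal to TM, so R = M + (0, -12.1) = (-48.10, -12.10). On A1, M sits at bearing 90° from R; a 111° counterclockwise sweep puts V at bearing 201°, so V = R + 12.1·(cos 201°, sin 201°) = (-59.40, -16.44). A1 meets VN tangentially, so RV is at right angles to VN, so VN runs along (−sin 201°, cos 201°); with |VN| = 31.4, N = (-48.14, -45.75). Then |TN| = |N − T| = 66.41.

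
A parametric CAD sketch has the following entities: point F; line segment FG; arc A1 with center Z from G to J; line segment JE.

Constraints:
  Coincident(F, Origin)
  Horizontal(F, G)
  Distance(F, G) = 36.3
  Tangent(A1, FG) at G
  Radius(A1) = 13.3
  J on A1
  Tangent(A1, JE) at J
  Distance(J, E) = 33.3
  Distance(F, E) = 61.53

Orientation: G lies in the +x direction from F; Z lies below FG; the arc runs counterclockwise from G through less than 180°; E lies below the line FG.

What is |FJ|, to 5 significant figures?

30.329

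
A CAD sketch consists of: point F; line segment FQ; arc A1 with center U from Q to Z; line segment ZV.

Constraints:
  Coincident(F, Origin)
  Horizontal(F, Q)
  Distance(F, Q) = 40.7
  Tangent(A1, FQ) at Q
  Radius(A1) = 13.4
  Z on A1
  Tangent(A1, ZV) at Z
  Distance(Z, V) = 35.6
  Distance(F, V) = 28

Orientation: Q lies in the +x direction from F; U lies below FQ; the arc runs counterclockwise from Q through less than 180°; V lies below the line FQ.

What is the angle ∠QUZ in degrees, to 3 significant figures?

42.4°

Checks: |UZ| = 13.40 ✓; ∠(UZ, ZV) = 90.00° ✓; |ZV| = 35.60 ✓; |FV| = 28.00 ✓.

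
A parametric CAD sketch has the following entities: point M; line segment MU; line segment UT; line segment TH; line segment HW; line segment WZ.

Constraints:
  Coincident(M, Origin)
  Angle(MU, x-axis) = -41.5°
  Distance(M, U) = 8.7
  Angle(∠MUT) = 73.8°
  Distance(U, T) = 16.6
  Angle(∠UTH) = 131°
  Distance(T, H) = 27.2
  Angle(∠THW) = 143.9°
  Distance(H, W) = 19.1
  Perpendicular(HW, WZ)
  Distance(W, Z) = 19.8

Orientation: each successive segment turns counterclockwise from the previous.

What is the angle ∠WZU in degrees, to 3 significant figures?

107°

M is at the origin; MU runs at -41.5° with length 8.7, so U = (6.52, -5.76). ∠MUT = 73.8° gives UT at 64.7° from the x-axis; with |UT| = 16.6, T = (13.6, 9.24). ∠UTH = 131.0° gives TH at 114° from the x-axis; with |TH| = 27.2, H = (2.68, 34.1). ∠THW = 143.9° gives HW at 150° from the x-axis; with |HW| = 19.1, W = (-13.8, 43.8). The perpendicularity gives WZ at right angles to HW, so WZ runs at -120°; with |WZ| = 19.8, Z = (-23.8, 26.6). Then cos ∠WZU = ZW·ZU / (|ZW||ZU|), giving 107°.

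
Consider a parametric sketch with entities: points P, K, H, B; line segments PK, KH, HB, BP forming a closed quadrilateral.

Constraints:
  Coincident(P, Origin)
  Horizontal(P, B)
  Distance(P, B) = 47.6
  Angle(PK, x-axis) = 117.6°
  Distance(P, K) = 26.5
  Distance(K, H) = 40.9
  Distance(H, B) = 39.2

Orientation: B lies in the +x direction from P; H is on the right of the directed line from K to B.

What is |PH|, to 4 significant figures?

14.72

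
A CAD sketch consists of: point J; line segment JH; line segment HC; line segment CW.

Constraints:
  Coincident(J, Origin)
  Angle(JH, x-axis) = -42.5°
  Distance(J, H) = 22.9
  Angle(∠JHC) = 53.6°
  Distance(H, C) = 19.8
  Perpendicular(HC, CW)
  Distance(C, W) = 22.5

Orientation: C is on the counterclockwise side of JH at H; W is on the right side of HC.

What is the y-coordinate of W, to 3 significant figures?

1.83

J is at the origin; JH runs at -42.5° with length 22.9, so H = 22.9·(cos -42.5°, sin -42.5°) = (16.9, -15.5). ∠JHC = 53.6°, so HC runs at -42.5° + (180° − 53.6°) = 83.9° from the x-axis; with |HC| = 19.8, C = H + 19.8·(cos 83.9°, sin 83.9°) = (19.0, 4.22). HC ⟂ CW; with |CW| = 22.5 on the right of HC, W = C + 22.5·(0.994, -0.106) = (41.4, 1.83). So W.y = 1.83.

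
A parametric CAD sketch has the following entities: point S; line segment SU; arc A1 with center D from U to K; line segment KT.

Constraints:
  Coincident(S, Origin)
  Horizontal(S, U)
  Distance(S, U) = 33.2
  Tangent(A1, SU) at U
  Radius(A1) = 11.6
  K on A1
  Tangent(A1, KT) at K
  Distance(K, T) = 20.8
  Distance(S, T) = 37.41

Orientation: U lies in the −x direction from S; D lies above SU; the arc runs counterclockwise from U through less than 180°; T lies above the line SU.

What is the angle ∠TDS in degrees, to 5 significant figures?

76.027°

Checks: ∠(DU, US) = 90.00° ✓; |DK| = 11.60 ✓; ∠(DK, KT) = 90.00° ✓; |KT| = 20.80 ✓; |ST| = 37.41 ✓.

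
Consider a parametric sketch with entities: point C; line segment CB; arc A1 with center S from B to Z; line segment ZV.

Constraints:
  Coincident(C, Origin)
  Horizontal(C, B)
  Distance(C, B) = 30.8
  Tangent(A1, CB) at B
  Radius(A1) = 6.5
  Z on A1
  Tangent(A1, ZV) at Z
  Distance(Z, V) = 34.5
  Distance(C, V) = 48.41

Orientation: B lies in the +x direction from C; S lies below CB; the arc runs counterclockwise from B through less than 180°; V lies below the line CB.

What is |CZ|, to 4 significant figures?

25.21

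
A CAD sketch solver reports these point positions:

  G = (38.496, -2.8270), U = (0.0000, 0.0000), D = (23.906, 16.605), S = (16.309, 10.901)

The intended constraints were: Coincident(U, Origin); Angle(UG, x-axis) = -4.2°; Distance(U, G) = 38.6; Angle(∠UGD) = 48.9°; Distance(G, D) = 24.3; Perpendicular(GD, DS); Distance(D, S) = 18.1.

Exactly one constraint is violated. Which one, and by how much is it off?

Distance(D, S) = 18.1 — off by 8.60.

U = (0.00, 0.00) ✓; UG at -4.200° ✓; |UG| = 38.60 ✓; ∠UGD = 48.90° ✓; |GD| = 24.30 ✓; ∠(GD, DS) = 90.00° ✓; |DS| = 9.500 ✗.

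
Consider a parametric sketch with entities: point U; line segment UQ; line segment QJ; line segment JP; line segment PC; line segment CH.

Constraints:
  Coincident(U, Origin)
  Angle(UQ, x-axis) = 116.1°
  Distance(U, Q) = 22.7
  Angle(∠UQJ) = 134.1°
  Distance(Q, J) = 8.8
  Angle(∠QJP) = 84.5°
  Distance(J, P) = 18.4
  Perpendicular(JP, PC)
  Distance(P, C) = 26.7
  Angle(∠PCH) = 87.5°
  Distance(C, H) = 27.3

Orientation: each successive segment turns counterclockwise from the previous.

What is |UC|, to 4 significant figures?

3.783

U is at the origin; UQ runs at 116.1° with length 22.7, so Q = (-9.987, 20.39). ∠UQJ = 134.1° gives QJ at 162.0° from the x-axis; with |QJ| = 8.8, J = (-18.36, 23.10). ∠QJP = 84.5° gives JP at -102.5° from the x-axis; with |JP| = 18.4, P = (-22.34, 5.141). The perpendicularity gives PC at right angles to JP, so PC runs at -12.50°; with |PC| = 26.7, C = (3.729, -0.6382). Then |UC| = |C − U| = 3.783.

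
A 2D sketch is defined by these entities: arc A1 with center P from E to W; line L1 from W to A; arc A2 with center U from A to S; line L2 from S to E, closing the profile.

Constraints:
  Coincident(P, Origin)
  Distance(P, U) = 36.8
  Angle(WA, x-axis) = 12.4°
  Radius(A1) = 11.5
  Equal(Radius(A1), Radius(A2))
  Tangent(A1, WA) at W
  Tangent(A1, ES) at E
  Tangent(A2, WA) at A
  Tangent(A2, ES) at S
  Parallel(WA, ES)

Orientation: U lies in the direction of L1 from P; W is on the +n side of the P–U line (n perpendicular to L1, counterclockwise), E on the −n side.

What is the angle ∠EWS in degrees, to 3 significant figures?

58.0°

The slot axis is L1's direction at 12.4°, so u = (cos 12.4°, sin 12.4°) = (0.977, 0.215) and n = (−sin 12.4°, cos 12.4°) = (-0.215, 0.977). P is at the origin and U lies 36.8 along u from P, so U = 36.8·u = (35.9, 7.90). Tangency of A1 to both parallel lines with radius 11.5 puts W and E at P ± 11.5·n: W = (-2.47, 11.2), E = (2.47, -11.2). Equal radii place A and S the same way about U: A = U + 11.5·n = (33.5, 19.1), S = U − 11.5·n = (38.4, -3.33). Then cos ∠EWS = WE·WS / (|WE||WS|), giving 58.0°.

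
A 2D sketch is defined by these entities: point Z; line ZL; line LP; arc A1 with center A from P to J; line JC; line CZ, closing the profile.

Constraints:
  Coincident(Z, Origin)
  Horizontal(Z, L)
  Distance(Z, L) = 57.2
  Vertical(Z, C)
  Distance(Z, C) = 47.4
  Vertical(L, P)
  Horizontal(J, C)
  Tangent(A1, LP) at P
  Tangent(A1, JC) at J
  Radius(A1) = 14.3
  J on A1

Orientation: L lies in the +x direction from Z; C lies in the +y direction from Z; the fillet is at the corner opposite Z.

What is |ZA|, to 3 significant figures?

54.2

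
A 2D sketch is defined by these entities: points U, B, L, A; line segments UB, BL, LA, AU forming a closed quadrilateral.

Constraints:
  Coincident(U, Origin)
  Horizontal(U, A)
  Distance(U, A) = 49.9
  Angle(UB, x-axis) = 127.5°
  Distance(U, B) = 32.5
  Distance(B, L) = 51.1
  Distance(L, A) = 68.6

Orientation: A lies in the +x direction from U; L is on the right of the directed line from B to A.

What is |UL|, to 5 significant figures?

28.635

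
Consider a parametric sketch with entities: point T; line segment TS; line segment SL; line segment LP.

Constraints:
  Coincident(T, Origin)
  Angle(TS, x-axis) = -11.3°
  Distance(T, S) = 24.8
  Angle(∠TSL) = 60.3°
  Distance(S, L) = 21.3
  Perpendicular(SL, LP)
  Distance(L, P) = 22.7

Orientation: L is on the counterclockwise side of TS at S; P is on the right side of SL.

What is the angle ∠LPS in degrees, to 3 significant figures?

43.2°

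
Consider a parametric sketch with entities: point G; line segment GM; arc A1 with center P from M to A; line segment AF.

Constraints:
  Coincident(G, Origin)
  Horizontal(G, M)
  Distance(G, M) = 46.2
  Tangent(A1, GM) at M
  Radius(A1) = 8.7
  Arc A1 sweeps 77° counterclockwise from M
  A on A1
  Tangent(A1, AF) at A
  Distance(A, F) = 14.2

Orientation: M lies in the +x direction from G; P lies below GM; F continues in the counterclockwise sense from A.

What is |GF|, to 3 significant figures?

40.2

G is at the origin; G and M share the same y with |GM| = 46.2 and M on the +x side, so M = (46.2, 0.00). The tangent condition forces PM to be normal to GM, so P = M + (0, -8.7) = (46.2, -8.70). On A1, M sits at bearing 90° from P; a 77° counterclockwise sweep puts A at bearing 167°, so A = P + 8.7·(cos 167°, sin 167°) = (37.7, -6.74). The tangent condition forces PA to be normal to AF, so AF runs along (−sin 167°, cos 167°); with |AF| = 14.2, F = (34.5, -20.6). Then |GF| = |F − G| = 40.2.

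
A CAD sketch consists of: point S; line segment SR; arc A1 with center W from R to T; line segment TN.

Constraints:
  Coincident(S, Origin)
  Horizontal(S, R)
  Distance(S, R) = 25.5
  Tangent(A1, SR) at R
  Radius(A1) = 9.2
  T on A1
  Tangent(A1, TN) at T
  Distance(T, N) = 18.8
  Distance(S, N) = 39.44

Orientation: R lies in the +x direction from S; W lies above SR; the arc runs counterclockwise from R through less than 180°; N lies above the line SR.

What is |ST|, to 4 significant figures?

36.27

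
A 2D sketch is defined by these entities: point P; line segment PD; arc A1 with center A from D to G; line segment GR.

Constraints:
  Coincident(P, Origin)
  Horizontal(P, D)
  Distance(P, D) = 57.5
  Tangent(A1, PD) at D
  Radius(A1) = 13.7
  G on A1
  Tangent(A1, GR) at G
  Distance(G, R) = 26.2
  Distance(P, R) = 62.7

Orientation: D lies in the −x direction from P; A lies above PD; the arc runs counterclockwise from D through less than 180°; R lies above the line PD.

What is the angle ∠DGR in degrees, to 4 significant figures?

131.5°

Checks: |AD| = 13.70 ✓; |AG| = 13.70 ✓; ∠(AG, GR) = 90.00° ✓; |GR| = 26.20 ✓; |PR| = 62.70 ✓.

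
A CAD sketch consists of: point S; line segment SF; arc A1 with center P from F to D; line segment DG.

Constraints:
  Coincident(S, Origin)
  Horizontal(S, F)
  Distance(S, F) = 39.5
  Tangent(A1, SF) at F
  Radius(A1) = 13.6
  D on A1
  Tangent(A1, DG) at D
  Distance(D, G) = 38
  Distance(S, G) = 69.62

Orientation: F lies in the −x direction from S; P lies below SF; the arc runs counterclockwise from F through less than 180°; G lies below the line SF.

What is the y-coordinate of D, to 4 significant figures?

-16.61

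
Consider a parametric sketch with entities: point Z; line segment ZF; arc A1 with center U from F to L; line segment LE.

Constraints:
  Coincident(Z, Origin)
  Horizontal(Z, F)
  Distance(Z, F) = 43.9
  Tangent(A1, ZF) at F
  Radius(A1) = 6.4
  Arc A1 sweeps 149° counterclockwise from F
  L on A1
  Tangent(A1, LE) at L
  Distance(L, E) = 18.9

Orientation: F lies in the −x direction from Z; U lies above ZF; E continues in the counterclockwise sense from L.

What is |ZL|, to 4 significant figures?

42.31

A1 meets ZF tangentially, so UF is at right angles to ZF, so U = F + (0, 6.4) = (-43.90, 6.400). On A1, F sits at bearing -90° from U; a 149° counterclockwise sweep puts L at bearing 59°, so L = U + 6.4·(cos 59°, sin 59°) = (-40.60, 11.89). Then |ZL| = |L − Z| = 42.31.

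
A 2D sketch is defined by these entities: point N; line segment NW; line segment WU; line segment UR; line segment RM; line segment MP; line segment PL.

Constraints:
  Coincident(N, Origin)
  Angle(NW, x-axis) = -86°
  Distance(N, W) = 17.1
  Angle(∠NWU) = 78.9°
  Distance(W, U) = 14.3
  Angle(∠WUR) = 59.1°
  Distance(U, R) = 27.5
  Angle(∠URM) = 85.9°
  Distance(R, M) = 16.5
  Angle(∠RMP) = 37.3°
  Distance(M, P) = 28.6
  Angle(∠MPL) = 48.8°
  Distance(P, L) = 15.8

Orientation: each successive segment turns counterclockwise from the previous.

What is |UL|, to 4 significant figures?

26.83

N is at the origin; NW runs at -86.0° with length 17.1, so W = (1.193, -17.06). ∠NWU = 78.9° gives WU at 15.10° from the x-axis; with |WU| = 14.3, U = (15.00, -13.33). ∠WUR = 59.1° gives UR at 136.0° from the x-axis; with |UR| = 27.5, R = (-4.783, 5.770). ∠URM = 85.9° gives RM at -129.9° from the x-axis; with |RM| = 16.5, M = (-15.37, -6.888). ∠RMP = 37.3° gives MP at 12.80° from the x-axis; with |MP| = 28.6, P = (12.52, -0.5520). ∠MPL = 48.8° gives PL at 144.0° from the x-axis; with |PL| = 15.8, L = (-0.2599, 8.735). Then |UL| = |L − U| = 26.83.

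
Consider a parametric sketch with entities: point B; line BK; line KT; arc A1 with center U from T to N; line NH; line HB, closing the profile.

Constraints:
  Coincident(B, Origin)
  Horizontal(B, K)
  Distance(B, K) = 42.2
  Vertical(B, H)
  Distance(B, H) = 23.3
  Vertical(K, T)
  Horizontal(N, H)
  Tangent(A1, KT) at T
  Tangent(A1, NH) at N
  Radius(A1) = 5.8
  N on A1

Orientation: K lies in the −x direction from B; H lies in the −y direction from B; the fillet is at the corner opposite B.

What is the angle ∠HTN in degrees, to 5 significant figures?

37.174°

B is at the origin; B and K share the same y with |BK| = 42.2 and K on the −x side, so K = (-42.200, 0.0000). BH is vertical with |BH| = 23.3 and H on the −y side, so H = (0.0000, -23.300). The virtual corner opposite B is at (-42.200, -23.300). Tangency of A1 to KT means the radius UT is perpendicular to KT and since A1 is tangent to NH there, UN ⟂ NH, with radius 5.8, so the center U sits 5.8 in from both sides at U = (-36.400, -17.500). That places the tangent points at T = (-42.200, -17.500) on KT and N = (-36.400, -23.300) on NH. Then cos ∠HTN = TH·TN / (|TH||TN|), giving 37.174°.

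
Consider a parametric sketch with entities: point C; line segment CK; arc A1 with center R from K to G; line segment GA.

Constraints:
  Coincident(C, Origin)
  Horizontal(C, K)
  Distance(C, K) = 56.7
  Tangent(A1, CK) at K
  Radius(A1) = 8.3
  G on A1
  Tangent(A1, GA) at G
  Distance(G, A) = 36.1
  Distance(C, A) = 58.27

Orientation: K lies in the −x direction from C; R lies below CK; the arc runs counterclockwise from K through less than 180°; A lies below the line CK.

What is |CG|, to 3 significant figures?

64.6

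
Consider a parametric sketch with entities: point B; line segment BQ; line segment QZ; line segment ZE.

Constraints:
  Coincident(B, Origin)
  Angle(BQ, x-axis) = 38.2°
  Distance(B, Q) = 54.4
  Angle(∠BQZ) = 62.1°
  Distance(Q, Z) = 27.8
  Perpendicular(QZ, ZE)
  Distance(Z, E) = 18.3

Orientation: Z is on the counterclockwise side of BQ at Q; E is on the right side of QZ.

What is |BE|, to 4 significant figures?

66.42

B is at the origin; BQ runs at 38.2° with length 54.4, so Q = 54.4·(cos 38.2°, sin 38.2°) = (42.75, 33.64). ∠BQZ = 62.1°, so QZ runs at 38.2° + (180° − 62.1°) = 156.1° from the x-axis; with |QZ| = 27.8, Z = Q + 27.8·(cos 156.1°, sin 156.1°) = (17.33, 44.90). QZ is perpendicular to ZE; with |ZE| = 18.3 on the right of QZ, E = Z + 18.3·(0.4051, 0.9143) = (24.75, 61.64). Then |BE| = |E − B| = 66.42.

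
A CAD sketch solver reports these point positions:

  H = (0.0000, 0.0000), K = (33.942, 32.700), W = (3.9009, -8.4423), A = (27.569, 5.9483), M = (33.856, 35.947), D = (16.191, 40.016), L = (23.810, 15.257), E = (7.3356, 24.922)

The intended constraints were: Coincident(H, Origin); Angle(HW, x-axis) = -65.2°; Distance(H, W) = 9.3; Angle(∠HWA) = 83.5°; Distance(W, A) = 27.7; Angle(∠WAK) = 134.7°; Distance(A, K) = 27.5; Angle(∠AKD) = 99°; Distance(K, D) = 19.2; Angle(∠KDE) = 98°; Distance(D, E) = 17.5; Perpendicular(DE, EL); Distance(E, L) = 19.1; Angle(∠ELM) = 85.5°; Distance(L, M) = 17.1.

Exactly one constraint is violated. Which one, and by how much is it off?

Distance(L, M) = 17.1 — off by 5.90.

H = (0.00, 0.00) ✓; HW at -65.20° ✓; |HW| = 9.300 ✓; ∠HWA = 83.50° ✓; |WA| = 27.70 ✓; ∠WAK = 134.7° ✓; |AK| = 27.50 ✓; ∠AKD = 99.00° ✓; |KD| = 19.20 ✓; ∠KDE = 98.00° ✓; |DE| = 17.50 ✓; ∠(DE, EL) = 90.00° ✓; |EL| = 19.10 ✓; ∠ELM = 85.50° ✓; |LM| = 23.00 ✗.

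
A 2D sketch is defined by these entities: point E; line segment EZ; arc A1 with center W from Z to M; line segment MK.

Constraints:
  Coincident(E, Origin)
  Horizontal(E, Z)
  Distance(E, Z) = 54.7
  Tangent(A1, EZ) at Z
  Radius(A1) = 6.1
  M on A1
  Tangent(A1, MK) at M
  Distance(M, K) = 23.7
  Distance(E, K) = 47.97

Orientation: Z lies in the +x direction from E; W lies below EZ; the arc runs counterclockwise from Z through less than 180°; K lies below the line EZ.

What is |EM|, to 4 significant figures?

49.17

Checks: |WM| = 6.100 ✓; ∠(WM, MK) = 90.00° ✓; |MK| = 23.70 ✓; |EK| = 47.97 ✓.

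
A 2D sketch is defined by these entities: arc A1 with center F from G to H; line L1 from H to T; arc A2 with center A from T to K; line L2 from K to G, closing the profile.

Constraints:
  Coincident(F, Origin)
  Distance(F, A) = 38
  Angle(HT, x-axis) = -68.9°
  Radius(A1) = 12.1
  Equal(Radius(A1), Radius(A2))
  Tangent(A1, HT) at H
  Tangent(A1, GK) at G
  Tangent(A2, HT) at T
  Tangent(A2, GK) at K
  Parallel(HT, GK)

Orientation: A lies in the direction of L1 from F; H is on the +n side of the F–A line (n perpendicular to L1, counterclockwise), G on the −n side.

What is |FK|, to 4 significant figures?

39.88

The slot axis is L1's direction at -68.9°, so u = (cos -68.9°, sin -68.9°) = (0.3600, -0.9330) and n = (−sin -68.9°, cos -68.9°) = (0.9330, 0.3600). F is at the origin and A lies 38.0 along u from F, so A = 38.0·u = (13.68, -35.45). Tangency of A1 to both parallel lines with radius 12.1 puts H and G at F ± 12.1·n: H = (11.29, 4.356), G = (-11.29, -4.356). Equal radii place T and K the same way about A: T = A + 12.1·n = (24.97, -31.10), K = A − 12.1·n = (2.391, -39.81). Then |FK| = |K − F| = 39.88.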